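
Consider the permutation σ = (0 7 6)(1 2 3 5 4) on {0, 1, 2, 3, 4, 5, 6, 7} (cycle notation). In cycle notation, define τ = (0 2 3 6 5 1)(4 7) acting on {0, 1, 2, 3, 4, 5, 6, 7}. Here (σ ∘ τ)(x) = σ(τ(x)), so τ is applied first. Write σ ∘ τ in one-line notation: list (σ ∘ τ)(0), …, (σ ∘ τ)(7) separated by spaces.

(σ ∘ τ)(x) = σ(τ(x)). Computing each image: σ(τ(0)) = σ(2) = 3, σ(τ(1)) = σ(0) = 7, σ(τ(2)) = σ(3) = 5, σ(τ(3)) = σ(6) = 0, σ(τ(4)) = σ(7) = 6, σ(τ(5)) = σ(1) = 2, σ(τ(6)) = σ(5) = 4, σ(τ(7)) = σ(4) = 1.
Hence σ ∘ τ = [3 7 5 0 6 2 4 1].

3 7 5 0 6 2 4 1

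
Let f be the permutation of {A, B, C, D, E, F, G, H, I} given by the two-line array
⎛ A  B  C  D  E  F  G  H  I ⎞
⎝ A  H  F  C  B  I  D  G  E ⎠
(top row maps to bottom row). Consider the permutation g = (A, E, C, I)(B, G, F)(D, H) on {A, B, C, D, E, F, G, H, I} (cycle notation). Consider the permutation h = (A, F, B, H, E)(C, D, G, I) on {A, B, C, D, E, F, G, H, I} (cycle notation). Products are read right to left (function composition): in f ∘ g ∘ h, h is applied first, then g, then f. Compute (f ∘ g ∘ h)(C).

Apply the permutations in order: h(C) = D, then g(D) = H, then f(H) = G. So (f ∘ g ∘ h)(C) = G.

G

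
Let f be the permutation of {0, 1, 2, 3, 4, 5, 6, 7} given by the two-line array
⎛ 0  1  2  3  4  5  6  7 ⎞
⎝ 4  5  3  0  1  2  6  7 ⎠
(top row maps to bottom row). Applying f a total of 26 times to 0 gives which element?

1

Tracing 0 → 4 → … returns to 0 after 6 steps, so 0 lies in a 6-cycle (0, 4, 1, 5, 2, 3).
Powers repeat with period 6 on this cycle, and 26 mod 6 = 2, so f^26(0) = f^2(0).
Advancing 2 steps from 0: 0 → 4 → 1.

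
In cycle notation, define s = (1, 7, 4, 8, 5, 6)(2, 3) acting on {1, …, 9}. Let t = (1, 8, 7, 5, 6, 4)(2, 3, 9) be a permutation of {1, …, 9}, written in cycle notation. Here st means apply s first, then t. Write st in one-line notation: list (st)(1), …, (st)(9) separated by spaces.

Chase each element through s then t: 1 → 7 → 5; 2 → 3 → 9; 3 → 2 → 3; 4 → 8 → 7; 5 → 6 → 4; 6 → 1 → 8; 7 → 4 → 1; 8 → 5 → 6; 9 → 9 → 2.
So st in one-line form is 5 9 3 7 4 8 1 6 2.

5 9 3 7 4 8 1 6 2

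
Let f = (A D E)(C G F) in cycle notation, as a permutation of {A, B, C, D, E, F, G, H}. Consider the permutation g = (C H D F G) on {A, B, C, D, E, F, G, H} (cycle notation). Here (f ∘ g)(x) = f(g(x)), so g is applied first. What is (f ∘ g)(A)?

g(A) = A, then f(A) = D; composing gives (f ∘ g)(A) = D.

D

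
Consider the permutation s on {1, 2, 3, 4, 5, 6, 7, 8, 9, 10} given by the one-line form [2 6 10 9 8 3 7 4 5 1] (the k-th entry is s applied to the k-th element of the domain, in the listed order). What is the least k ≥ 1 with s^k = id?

20

The disjoint-cycle form of s has cycle lengths 5, 4, 1.
Since disjoint cycles commute, ord(s) = lcm(5, 4) = 20.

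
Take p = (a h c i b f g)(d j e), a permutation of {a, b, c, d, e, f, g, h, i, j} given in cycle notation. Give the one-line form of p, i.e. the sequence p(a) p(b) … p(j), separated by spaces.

h f i j d g a c b e

Each element maps to the next entry in its cycle (wrapping to the front): a↦h, b↦f, c↦i, d↦j, e↦d, f↦g, g↦a, h↦c, i↦b, j↦e.
So the one-line form is h f i j d g a c b e.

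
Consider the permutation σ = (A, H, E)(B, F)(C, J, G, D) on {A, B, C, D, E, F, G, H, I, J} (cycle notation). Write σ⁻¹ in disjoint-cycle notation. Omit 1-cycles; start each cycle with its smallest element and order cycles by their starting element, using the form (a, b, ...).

If σ sends a → b within a cycle, σ⁻¹ sends b → a; equivalently, reverse each cycle.
Reversing each cycle of σ and rotating so the smallest element leads gives (A, E, H)(B, F)(C, D, G, J).

(A, E, H)(B, F)(C, D, G, J)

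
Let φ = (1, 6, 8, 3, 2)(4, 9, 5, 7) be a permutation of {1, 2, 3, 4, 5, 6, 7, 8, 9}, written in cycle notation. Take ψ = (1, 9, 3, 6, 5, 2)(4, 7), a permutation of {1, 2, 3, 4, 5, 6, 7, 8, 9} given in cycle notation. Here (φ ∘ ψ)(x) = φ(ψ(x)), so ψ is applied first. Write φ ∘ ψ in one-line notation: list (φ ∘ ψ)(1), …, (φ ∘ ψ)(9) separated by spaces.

Chase each element through ψ then φ: 1 → 9 → 5; 2 → 1 → 6; 3 → 6 → 8; 4 → 7 → 4; 5 → 2 → 1; 6 → 5 → 7; 7 → 4 → 9; 8 → 8 → 3; 9 → 3 → 2.
Collecting the images, φ ∘ ψ = [5 6 8 4 1 7 9 3 2].

5 6 8 4 1 7 9 3 2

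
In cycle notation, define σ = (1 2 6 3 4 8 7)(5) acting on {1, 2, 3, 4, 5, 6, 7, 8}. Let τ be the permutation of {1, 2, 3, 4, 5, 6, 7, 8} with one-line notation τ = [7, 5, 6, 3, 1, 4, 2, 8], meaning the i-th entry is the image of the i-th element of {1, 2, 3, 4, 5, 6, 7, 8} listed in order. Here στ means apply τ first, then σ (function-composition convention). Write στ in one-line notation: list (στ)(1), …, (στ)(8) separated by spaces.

1 5 3 4 2 8 6 7

Chase each element through τ then σ: 1 → 7 → 1; 2 → 5 → 5; 3 → 6 → 3; 4 → 3 → 4; 5 → 1 → 2; 6 → 4 → 8; 7 → 2 → 6; 8 → 8 → 7.
Collecting the images, στ = [1 5 3 4 2 8 6 7].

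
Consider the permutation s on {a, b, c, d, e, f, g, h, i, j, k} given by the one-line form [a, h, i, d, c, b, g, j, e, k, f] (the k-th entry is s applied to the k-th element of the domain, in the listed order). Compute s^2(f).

Tracing f → b → … returns to f after 5 steps, so f lies in a 5-cycle (b, h, j, k, f).
Advancing 2 steps from f: f → b → h.

h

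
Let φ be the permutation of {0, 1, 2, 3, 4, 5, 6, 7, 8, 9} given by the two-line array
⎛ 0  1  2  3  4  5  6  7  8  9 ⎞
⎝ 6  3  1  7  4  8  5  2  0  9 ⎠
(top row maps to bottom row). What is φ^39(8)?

Tracing 8 → 0 → … returns to 8 after 4 steps, so 8 lies in a 4-cycle (0 6 5 8).
Powers repeat with period 4 on this cycle, and 39 mod 4 = 3, so φ^39(8) = φ^3(8).
Advancing 3 steps from 8: 8 → 0 → 6 → 5.

5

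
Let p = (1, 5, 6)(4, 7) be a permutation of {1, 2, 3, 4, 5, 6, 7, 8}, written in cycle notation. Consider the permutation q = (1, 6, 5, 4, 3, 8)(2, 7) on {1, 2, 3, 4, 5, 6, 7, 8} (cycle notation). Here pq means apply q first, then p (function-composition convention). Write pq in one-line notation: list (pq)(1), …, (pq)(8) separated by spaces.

Chase each element through q then p: 1 → 6 → 1; 2 → 7 → 4; 3 → 8 → 8; 4 → 3 → 3; 5 → 4 → 7; 6 → 5 → 6; 7 → 2 → 2; 8 → 1 → 5.
So pq in one-line form is 1 4 8 3 7 6 2 5.

1 4 8 3 7 6 2 5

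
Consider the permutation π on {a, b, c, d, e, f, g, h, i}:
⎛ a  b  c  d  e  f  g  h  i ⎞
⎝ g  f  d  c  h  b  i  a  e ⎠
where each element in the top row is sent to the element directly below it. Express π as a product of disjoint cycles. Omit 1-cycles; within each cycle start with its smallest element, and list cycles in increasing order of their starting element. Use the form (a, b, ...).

Iterating π from a gives a → g → i → e → h → a; that is the 5-cycle (a, g, i, e, h).
Repeating from the next unused element and collecting all non-trivial cycles gives (a, g, i, e, h)(b, f)(c, d).

(a, g, i, e, h)(b, f)(c, d)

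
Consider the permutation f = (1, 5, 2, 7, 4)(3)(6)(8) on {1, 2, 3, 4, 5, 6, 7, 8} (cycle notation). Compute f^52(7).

1

7 lies in the 5-cycle (1, 5, 2, 7, 4).
Powers repeat with period 5 on this cycle, and 52 mod 5 = 2, so f^52(7) = f^2(7).
Advancing 2 steps from 7: 7 → 4 → 1.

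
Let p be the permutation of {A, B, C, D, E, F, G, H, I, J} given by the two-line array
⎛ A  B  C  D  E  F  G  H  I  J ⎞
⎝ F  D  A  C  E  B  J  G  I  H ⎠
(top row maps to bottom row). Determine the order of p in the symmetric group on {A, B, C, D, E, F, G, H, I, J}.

Writing p as disjoint cycles, the cycle lengths are 5, 3, 1, 1.
The order is lcm(5, 3) = 15.

15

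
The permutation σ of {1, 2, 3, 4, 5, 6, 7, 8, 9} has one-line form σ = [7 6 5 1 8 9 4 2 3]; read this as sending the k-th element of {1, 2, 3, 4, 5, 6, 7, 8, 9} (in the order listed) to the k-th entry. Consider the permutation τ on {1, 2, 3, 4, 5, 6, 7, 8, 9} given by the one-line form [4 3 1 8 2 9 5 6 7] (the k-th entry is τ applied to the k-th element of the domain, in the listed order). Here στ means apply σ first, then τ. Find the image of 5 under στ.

σ(5) = 8, then τ(8) = 6; composing gives (στ)(5) = 6.

6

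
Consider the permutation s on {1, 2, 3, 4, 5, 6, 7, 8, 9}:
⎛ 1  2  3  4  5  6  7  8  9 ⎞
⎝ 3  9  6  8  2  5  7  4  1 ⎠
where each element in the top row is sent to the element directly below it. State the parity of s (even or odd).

even

In disjoint-cycle form the cycle lengths are 6, 2, 1.
A cycle of length ℓ contributes ℓ−1 transpositions, so s is a product of 5 + 1 = 6 transpositions — even.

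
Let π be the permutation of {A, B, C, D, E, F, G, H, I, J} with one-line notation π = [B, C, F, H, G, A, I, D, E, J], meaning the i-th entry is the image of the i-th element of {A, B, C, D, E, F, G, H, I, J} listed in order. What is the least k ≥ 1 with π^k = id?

12

Writing π as disjoint cycles, the cycle lengths are 4, 3, 2, 1.
The order of π is the least common multiple of its cycle lengths: lcm(4, 3, 2) = 12.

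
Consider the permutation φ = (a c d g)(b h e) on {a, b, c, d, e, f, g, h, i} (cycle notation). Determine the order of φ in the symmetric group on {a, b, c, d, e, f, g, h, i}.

12

The disjoint cycles have lengths 4, 3, 1, 1.
The order of φ is the least common multiple of its cycle lengths: lcm(4, 3) = 12.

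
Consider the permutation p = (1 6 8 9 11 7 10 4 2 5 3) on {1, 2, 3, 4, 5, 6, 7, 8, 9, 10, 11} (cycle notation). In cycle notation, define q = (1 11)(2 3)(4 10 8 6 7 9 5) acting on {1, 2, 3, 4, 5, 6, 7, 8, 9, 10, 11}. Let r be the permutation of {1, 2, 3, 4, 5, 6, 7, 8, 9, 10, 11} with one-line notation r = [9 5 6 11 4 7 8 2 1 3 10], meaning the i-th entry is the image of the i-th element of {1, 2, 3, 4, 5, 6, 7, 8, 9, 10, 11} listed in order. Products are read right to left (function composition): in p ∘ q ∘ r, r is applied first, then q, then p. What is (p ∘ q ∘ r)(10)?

5

Chase 10: r(10) = 3; q(3) = 2; p(2) = 5. Hence (p ∘ q ∘ r)(10) = 5.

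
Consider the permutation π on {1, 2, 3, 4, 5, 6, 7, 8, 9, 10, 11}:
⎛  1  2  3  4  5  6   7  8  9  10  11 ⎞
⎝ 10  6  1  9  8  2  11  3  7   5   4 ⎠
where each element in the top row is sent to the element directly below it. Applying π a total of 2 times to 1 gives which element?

5

Tracing 1 → 10 → … returns to 1 after 5 steps, so 1 lies in a 5-cycle (1 10 5 8 3).
Advancing 2 steps from 1: 1 → 10 → 5.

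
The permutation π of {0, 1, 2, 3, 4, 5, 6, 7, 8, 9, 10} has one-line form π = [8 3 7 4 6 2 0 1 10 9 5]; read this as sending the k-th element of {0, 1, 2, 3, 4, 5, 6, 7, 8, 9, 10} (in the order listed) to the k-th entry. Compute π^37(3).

Tracing 3 → 4 → … returns to 3 after 10 steps, so 3 lies in a 10-cycle (0, 8, 10, 5, 2, 7, 1, 3, 4, 6).
On a 10-cycle, π^10 is the identity, so π^37 = π^7 there (37 ≡ 7 mod 10).
Advancing 7 steps from 3: 3 → 4 → 6 → 0 → 8 → 10 → 5 → 2.

2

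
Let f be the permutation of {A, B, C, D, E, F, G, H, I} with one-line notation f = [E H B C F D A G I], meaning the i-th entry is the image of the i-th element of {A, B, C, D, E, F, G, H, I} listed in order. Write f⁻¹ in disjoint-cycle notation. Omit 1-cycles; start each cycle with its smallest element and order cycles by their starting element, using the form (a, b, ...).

First write f in disjoint cycles: (A, E, F, D, C, B, H, G).
Reversing each cycle (and rotating so the smallest element leads) gives f⁻¹ = (A, G, H, B, C, D, F, E).

(A, G, H, B, C, D, F, E)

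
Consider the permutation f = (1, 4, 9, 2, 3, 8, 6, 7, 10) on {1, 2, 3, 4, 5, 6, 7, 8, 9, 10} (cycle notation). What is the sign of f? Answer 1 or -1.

The cycle lengths are 9, 1.
A cycle of length ℓ contributes ℓ−1 transpositions, so f is a product of 8 transpositions — even.

1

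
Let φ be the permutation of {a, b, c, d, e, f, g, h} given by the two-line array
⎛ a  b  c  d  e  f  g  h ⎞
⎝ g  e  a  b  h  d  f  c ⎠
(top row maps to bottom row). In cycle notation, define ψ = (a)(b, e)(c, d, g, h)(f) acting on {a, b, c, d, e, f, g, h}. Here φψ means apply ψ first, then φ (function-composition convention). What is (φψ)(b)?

First apply ψ: ψ(b) = e, then φ(e) = h. Thus (φψ)(b) = h.

h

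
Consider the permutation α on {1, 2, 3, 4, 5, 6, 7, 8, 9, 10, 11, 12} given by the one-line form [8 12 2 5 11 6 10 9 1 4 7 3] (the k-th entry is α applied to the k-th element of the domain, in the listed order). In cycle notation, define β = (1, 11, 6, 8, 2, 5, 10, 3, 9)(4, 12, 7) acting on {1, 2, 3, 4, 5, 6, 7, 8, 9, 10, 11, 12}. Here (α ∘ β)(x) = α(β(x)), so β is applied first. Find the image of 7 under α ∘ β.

5

First apply β: β(7) = 4, then α(4) = 5. Thus (α ∘ β)(7) = 5.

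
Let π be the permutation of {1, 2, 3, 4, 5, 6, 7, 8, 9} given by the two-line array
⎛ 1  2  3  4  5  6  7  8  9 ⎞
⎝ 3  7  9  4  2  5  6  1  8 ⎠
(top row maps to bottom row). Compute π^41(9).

8

Tracing 9 → 8 → … returns to 9 after 4 steps, so 9 lies in a 4-cycle (1, 3, 9, 8).
Since the cycle has length 4, π^41 acts on it the same as π^1 (41 mod 4 = 1).
Advancing 1 step from 9: 9 → 8.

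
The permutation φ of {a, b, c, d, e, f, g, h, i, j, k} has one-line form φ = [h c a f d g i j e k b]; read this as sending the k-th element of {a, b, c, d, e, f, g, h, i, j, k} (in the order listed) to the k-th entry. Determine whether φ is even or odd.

In disjoint-cycle form the cycle lengths are 6, 5.
A cycle of length ℓ contributes ℓ−1 transpositions, so φ is a product of 5 + 4 = 9 transpositions — odd.

odd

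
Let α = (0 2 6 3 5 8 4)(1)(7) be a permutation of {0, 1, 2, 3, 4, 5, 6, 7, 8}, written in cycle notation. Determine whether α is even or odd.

The cycle lengths are 7, 1, 1.
A cycle is odd iff its length is even; α has 0 even-length cycles, so sgn(α) = (−1)^0 and α is even.

even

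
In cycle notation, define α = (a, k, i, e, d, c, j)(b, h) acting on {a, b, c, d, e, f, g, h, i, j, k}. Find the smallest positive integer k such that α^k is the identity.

14

The disjoint cycles have lengths 7, 2, 1, 1.
Since disjoint cycles commute, ord(α) = lcm(7, 2) = 14.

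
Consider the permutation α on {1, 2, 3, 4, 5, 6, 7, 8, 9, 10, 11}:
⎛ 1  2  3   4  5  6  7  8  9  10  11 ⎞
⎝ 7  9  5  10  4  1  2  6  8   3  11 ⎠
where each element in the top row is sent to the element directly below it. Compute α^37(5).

Tracing 5 → 4 → … returns to 5 after 4 steps, so 5 lies in a 4-cycle (3, 5, 4, 10).
Since the cycle has length 4, α^37 acts on it the same as α^1 (37 mod 4 = 1).
Stepping 1 place around the cycle: 5 → 4.

4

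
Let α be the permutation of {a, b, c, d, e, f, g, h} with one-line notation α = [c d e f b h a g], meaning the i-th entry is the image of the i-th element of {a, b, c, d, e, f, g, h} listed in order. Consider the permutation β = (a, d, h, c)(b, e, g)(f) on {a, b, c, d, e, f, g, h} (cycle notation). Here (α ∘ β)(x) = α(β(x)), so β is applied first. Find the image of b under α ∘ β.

β(b) = e, then α(e) = b; composing gives (α ∘ β)(b) = b.

b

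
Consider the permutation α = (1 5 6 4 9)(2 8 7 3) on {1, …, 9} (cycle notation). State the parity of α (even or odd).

The cycle lengths are 5, 4.
A cycle of length ℓ contributes ℓ−1 transpositions, so α is a product of 4 + 3 = 7 transpositions — odd.

odd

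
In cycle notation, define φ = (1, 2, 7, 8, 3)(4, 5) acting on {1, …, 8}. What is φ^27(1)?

1 lies in the 5-cycle (1, 2, 7, 8, 3).
Since the cycle has length 5, φ^27 acts on it the same as φ^2 (27 mod 5 = 2).
Advancing 2 steps from 1: 1 → 2 → 7.

7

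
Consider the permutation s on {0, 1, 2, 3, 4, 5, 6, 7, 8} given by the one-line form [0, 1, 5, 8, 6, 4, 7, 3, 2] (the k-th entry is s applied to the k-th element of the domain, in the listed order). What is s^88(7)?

5

Tracing 7 → 3 → … returns to 7 after 7 steps, so 7 lies in a 7-cycle (2 5 4 6 7 3 8).
On a 7-cycle, s^7 is the identity, so s^88 = s^4 there (88 ≡ 4 mod 7).
Stepping 4 places around the cycle: 7 → 3 → 8 → 2 → 5.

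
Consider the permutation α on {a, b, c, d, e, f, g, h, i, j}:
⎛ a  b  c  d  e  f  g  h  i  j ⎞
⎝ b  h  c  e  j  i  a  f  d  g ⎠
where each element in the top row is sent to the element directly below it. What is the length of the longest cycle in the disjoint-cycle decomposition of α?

9

Decomposing into disjoint cycles gives (a, b, h, f, i, d, e, j, g); the longest has length 9.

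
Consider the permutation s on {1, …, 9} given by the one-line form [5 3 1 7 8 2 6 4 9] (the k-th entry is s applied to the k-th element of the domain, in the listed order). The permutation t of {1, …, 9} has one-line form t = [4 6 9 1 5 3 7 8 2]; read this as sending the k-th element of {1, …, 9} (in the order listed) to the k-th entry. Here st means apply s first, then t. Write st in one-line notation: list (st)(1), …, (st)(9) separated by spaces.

Chase each element through s then t: 1 → 5 → 5; 2 → 3 → 9; 3 → 1 → 4; 4 → 7 → 7; 5 → 8 → 8; 6 → 2 → 6; 7 → 6 → 3; 8 → 4 → 1; 9 → 9 → 2.
So st in one-line form is 5 9 4 7 8 6 3 1 2.

5 9 4 7 8 6 3 1 2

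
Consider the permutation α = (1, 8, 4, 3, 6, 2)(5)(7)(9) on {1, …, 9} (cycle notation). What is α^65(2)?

6

2 lies in the 6-cycle (1, 8, 4, 3, 6, 2).
Powers repeat with period 6 on this cycle, and 65 mod 6 = 5, so α^65(2) = α^5(2).
Advancing 5 steps from 2: 2 → 1 → 8 → 4 → 3 → 6.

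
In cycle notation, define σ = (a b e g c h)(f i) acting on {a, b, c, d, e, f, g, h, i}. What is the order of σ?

The cycle type of σ is (6, 2, 1).
The order of σ is the least common multiple of its cycle lengths: lcm(6, 2) = 6.

6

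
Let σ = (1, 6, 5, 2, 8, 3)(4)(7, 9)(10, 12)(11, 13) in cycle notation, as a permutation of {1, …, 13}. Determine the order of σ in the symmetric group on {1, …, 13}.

The cycle type of σ is (6, 2, 2, 2, 1).
Since disjoint cycles commute, ord(σ) = lcm(6, 2, 2, 2) = 6.

6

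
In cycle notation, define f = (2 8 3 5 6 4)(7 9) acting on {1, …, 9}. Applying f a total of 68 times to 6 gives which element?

6 lies in the 6-cycle (2 8 3 5 6 4).
Powers repeat with period 6 on this cycle, and 68 mod 6 = 2, so f^68(6) = f^2(6).
Stepping 2 places around the cycle: 6 → 4 → 2.

2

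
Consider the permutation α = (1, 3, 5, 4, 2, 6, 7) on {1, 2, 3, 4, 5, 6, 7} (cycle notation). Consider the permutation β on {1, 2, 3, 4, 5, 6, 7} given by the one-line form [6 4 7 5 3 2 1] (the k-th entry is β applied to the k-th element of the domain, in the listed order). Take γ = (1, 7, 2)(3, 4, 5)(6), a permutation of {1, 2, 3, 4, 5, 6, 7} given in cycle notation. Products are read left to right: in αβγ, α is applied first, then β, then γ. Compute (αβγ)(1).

Apply the permutations in order: α(1) = 3, then β(3) = 7, then γ(7) = 2. So (αβγ)(1) = 2.

2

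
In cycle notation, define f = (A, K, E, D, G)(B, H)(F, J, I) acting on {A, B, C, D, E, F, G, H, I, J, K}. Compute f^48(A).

D

A lies in the 5-cycle (A, K, E, D, G).
Since the cycle has length 5, f^48 acts on it the same as f^3 (48 mod 5 = 3).
Advancing 3 steps from A: A → K → E → D.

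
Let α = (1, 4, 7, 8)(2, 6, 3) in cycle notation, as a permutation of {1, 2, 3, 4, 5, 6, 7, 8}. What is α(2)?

In the cycle (2, 6, 3), 2 is followed by 6, so α(2) = 6.

6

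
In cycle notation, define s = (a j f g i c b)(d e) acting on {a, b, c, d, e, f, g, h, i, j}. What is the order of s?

14

The disjoint cycles have lengths 7, 2, 1.
The order of s is the least common multiple of its cycle lengths: lcm(7, 2) = 14.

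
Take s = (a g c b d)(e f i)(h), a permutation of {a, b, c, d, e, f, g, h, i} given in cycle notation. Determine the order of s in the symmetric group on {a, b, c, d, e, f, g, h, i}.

15

The disjoint cycles have lengths 5, 3, 1.
The order is lcm(5, 3) = 15.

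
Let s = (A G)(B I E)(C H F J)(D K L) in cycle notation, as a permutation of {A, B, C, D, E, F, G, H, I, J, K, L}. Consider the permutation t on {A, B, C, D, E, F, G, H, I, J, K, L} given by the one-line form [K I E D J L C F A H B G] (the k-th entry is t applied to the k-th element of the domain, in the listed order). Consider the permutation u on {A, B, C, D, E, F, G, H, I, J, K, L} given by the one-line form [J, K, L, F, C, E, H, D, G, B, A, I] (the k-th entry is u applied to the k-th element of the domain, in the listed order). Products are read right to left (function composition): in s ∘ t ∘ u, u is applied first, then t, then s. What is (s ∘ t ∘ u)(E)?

B

(s ∘ t ∘ u)(E) = s(t(u(E))). u(E) = C, then t(C) = E, then s(E) = B, so the result is B.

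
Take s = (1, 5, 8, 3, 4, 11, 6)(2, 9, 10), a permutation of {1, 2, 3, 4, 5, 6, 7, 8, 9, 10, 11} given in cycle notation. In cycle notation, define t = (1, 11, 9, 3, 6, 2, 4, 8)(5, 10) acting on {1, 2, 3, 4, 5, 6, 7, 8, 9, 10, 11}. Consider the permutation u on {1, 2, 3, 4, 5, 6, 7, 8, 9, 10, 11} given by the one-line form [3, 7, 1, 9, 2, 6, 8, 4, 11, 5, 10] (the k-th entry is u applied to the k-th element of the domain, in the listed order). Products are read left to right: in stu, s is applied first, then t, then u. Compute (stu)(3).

Apply the permutations in order: s(3) = 4, then t(4) = 8, then u(8) = 4. So (stu)(3) = 4.

4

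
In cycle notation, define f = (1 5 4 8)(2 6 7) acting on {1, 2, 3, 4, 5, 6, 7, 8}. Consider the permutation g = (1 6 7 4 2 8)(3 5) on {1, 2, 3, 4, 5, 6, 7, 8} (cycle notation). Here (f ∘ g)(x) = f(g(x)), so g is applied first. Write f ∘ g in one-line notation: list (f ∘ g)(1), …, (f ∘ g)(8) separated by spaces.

For each element, apply g then f: 1 → 6 → 7; 2 → 8 → 1; 3 → 5 → 4; 4 → 2 → 6; 5 → 3 → 3; 6 → 7 → 2; 7 → 4 → 8; 8 → 1 → 5.
Collecting the images, f ∘ g = [7 1 4 6 3 2 8 5].

7 1 4 6 3 2 8 5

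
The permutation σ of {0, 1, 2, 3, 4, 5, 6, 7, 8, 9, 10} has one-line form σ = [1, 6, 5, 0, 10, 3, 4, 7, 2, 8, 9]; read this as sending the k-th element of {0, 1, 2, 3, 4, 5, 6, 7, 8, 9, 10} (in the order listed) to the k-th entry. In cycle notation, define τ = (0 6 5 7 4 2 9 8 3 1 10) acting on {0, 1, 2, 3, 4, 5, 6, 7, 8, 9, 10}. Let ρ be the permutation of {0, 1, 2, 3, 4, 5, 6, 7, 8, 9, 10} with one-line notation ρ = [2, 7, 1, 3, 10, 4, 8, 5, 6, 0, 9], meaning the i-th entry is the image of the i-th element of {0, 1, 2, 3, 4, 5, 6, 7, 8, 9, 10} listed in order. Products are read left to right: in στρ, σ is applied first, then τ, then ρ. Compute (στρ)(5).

Chase 5: σ(5) = 3; τ(3) = 1; ρ(1) = 7. Hence (στρ)(5) = 7.

7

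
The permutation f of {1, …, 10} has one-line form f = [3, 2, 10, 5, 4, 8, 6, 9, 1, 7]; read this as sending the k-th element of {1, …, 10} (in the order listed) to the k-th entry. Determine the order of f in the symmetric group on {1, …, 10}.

14

Decomposing into disjoint cycles gives cycle lengths 7, 2, 1.
The order is lcm(7, 2) = 14.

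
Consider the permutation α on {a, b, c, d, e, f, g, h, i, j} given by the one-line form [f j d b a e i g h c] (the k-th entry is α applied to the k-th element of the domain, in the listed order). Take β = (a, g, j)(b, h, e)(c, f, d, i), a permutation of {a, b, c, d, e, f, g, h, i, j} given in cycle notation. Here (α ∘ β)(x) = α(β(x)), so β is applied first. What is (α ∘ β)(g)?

c

First apply β: β(g) = j, then α(j) = c. Thus (α ∘ β)(g) = c.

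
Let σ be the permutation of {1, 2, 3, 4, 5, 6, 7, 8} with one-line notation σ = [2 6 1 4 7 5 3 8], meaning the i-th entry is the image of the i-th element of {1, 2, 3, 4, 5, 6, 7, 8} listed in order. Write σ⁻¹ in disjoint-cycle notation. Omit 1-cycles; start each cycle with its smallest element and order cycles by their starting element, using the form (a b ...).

(1 3 7 5 6 2)

First write σ in disjoint cycles: (1 2 6 5 7 3).
The inverse reverses every cycle; in canonical form, σ⁻¹ = (1 3 7 5 6 2).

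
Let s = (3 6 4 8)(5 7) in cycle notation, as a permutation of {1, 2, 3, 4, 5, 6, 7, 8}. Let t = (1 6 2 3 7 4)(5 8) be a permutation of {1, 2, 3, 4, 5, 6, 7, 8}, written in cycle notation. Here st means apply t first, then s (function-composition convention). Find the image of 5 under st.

(st)(5) = s(t(5)). t(5) = 8, then s(8) = 3. So (st)(5) = 3.

3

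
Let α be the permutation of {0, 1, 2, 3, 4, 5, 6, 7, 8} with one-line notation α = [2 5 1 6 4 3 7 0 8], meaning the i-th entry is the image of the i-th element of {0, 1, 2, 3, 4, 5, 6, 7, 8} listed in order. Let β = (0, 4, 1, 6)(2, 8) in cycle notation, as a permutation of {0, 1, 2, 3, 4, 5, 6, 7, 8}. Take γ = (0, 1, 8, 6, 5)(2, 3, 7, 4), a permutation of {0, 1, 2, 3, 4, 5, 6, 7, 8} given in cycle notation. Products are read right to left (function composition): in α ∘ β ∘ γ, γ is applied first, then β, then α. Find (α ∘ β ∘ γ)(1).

1

Apply the permutations in order: γ(1) = 8, then β(8) = 2, then α(2) = 1. So (α ∘ β ∘ γ)(1) = 1.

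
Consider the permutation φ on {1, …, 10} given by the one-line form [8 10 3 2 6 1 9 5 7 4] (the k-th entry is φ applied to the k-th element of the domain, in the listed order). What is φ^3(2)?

2

Tracing 2 → 10 → … returns to 2 after 3 steps, so 2 lies in a 3-cycle (2, 10, 4).
Powers repeat with period 3 on this cycle, and 3 mod 3 = 0, so φ^3(2) = φ^0(2).
So φ^3(2) = 2.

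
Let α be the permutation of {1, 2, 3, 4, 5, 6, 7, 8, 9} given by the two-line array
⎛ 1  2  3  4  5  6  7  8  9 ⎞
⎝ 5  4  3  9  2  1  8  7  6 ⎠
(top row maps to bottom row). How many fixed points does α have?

The fixed points (elements with α(x) = x) are {3}, so there is 1.

1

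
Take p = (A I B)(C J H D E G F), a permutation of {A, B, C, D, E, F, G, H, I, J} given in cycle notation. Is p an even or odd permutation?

even

The cycle lengths are 7, 3.
A cycle is odd iff its length is even; p has 0 even-length cycles, so sgn(p) = (−1)^0 and p is even.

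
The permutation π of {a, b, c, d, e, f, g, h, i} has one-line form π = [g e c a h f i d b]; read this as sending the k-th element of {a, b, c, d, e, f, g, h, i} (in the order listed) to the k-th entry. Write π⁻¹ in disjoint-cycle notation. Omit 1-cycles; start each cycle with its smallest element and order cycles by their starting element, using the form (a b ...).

First write π in disjoint cycles: (a g i b e h d).
Reversing each cycle (and rotating so the smallest element leads) gives π⁻¹ = (a d h e b i g).

(a d h e b i g)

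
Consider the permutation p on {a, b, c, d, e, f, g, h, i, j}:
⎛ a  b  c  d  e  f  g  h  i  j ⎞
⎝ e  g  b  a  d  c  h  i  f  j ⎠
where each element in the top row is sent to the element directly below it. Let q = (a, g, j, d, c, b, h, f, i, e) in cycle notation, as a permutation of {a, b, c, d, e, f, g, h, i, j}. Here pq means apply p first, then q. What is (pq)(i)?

First apply p: p(i) = f, then q(f) = i. Thus (pq)(i) = i.

i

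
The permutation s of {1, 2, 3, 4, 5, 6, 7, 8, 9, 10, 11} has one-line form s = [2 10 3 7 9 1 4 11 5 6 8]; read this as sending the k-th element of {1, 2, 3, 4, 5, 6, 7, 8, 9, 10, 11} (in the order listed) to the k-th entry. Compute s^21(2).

10

Tracing 2 → 10 → … returns to 2 after 4 steps, so 2 lies in a 4-cycle (1, 2, 10, 6).
Since the cycle has length 4, s^21 acts on it the same as s^1 (21 mod 4 = 1).
Advancing 1 step from 2: 2 → 10.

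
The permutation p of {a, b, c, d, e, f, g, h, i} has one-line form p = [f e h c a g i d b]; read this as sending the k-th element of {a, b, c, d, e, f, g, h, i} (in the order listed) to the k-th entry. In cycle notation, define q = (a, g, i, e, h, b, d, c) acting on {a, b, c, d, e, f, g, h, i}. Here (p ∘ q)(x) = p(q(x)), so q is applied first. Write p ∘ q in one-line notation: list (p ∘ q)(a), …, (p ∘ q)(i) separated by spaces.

For each element, apply q then p: a → g → i; b → d → c; c → a → f; d → c → h; e → h → d; f → f → g; g → i → b; h → b → e; i → e → a.
So p ∘ q in one-line form is i c f h d g b e a.

i c f h d g b e a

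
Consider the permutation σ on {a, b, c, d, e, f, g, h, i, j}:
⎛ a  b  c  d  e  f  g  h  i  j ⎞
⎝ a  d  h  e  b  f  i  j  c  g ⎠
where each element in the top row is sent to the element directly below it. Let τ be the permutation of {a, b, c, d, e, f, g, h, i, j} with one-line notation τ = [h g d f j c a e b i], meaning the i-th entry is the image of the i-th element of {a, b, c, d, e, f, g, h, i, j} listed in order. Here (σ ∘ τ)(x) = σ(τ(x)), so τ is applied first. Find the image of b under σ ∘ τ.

i

(σ ∘ τ)(b) = σ(τ(b)). τ(b) = g, then σ(g) = i. So (σ ∘ τ)(b) = i.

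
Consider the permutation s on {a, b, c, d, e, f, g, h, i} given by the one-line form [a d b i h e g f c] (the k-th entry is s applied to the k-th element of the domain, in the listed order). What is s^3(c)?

i

Tracing c → b → … returns to c after 4 steps, so c lies in a 4-cycle (b, d, i, c).
Advancing 3 steps from c: c → b → d → i.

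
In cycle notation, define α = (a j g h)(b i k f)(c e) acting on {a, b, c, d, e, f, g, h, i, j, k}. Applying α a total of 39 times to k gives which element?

i

k lies in the 4-cycle (b i k f).
Since the cycle has length 4, α^39 acts on it the same as α^3 (39 mod 4 = 3).
Advancing 3 steps from k: k → f → b → i.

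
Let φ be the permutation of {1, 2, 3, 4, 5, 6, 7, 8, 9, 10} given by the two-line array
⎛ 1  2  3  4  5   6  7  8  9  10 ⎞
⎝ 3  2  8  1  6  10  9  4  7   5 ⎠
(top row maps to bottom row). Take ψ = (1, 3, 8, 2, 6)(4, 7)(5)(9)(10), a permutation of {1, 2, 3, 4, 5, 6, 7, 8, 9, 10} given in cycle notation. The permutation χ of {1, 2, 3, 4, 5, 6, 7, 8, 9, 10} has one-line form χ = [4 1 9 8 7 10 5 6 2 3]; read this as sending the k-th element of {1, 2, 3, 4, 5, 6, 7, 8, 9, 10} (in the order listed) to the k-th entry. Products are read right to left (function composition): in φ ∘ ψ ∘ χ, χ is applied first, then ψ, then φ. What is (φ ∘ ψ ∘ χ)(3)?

Chase 3: χ(3) = 9; ψ(9) = 9; φ(9) = 7. Hence (φ ∘ ψ ∘ χ)(3) = 7.

7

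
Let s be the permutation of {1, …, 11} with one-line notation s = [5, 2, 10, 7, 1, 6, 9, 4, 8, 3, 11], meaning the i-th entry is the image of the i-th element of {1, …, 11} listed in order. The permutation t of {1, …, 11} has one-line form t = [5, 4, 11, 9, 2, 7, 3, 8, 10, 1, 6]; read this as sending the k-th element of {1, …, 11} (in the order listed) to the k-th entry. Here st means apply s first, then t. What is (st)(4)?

s(4) = 7, then t(7) = 3; composing gives (st)(4) = 3.

3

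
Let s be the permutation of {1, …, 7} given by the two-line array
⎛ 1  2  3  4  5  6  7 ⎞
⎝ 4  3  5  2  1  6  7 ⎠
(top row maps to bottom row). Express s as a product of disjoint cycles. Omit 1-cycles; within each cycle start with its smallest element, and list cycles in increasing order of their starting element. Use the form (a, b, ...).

From 1: 1 → 4 → 2 → 3 → 5 → 1, closing the cycle (1, 4, 2, 3, 5).
Repeating from the next unused element and collecting all non-trivial cycles gives (1, 4, 2, 3, 5).

(1, 4, 2, 3, 5)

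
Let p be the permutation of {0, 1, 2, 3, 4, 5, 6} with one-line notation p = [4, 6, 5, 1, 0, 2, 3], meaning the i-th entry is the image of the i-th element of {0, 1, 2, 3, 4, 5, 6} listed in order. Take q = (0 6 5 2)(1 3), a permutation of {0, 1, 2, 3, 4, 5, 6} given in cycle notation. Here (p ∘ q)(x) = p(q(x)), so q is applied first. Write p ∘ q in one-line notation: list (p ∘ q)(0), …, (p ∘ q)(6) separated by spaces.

(p ∘ q)(x) = p(q(x)). Computing each image: p(q(0)) = p(6) = 3, p(q(1)) = p(3) = 1, p(q(2)) = p(0) = 4, p(q(3)) = p(1) = 6, p(q(4)) = p(4) = 0, p(q(5)) = p(2) = 5, p(q(6)) = p(5) = 2.
Hence p ∘ q = [3 1 4 6 0 5 2].

3 1 4 6 0 5 2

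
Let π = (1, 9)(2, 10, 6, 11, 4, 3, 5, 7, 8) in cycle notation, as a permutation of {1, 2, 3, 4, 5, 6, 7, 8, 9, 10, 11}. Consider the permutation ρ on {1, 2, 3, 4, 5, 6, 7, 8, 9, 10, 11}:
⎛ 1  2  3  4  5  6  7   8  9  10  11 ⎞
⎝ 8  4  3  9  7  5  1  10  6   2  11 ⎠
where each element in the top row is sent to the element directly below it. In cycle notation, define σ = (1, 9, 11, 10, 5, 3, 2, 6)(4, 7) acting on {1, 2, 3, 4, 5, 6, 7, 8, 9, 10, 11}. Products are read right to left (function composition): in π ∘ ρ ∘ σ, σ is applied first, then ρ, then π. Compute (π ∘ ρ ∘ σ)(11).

Chase 11: σ(11) = 10; ρ(10) = 2; π(2) = 10. Hence (π ∘ ρ ∘ σ)(11) = 10.

10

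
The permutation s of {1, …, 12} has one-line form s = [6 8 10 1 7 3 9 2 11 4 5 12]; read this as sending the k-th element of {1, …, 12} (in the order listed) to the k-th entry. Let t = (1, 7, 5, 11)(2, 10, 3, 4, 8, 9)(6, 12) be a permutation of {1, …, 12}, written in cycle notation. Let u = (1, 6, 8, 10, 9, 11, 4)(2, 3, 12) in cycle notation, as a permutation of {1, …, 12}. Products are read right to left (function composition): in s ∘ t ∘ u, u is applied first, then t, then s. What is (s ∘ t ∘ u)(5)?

5

Chase 5: u(5) = 5; t(5) = 11; s(11) = 5. Hence (s ∘ t ∘ u)(5) = 5.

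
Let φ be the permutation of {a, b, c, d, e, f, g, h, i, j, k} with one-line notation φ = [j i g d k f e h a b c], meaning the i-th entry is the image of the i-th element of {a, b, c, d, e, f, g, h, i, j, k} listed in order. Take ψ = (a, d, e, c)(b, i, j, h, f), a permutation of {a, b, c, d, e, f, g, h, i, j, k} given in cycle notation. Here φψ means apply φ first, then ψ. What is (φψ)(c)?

First apply φ: φ(c) = g, then ψ(g) = g. Thus (φψ)(c) = g.

g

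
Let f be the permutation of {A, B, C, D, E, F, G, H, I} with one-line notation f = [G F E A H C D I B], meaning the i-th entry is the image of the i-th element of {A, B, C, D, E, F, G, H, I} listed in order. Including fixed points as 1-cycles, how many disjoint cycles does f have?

The cycle decomposition is (A, G, D)(B, F, C, E, H, I), which has 2 cycles (counting 1-cycles).

2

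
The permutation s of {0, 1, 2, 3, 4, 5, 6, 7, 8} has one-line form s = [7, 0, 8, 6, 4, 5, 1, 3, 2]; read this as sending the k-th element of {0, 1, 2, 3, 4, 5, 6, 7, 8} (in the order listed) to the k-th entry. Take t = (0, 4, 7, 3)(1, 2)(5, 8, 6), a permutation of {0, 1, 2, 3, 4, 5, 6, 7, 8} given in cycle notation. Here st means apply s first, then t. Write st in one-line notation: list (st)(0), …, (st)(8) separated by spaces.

For each element, apply s then t: 0 → 7 → 3; 1 → 0 → 4; 2 → 8 → 6; 3 → 6 → 5; 4 → 4 → 7; 5 → 5 → 8; 6 → 1 → 2; 7 → 3 → 0; 8 → 2 → 1.
Collecting the images, st = [3 4 6 5 7 8 2 0 1].

3 4 6 5 7 8 2 0 1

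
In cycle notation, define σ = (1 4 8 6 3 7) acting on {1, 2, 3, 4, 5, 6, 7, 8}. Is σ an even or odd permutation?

The cycle lengths are 6, 1, 1.
A cycle of length ℓ contributes ℓ−1 transpositions, so σ is a product of 5 transpositions — odd.

odd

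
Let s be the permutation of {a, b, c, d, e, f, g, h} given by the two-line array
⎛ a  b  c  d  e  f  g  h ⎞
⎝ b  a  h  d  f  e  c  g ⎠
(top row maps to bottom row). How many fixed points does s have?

The fixed points (elements with s(x) = x) are {d}, so there is 1.

1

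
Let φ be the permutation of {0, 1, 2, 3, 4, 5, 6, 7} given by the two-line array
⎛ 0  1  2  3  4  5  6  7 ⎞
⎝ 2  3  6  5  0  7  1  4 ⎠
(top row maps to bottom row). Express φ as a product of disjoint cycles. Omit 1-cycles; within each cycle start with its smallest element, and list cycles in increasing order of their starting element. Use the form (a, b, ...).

(0, 2, 6, 1, 3, 5, 7, 4)

Iterating φ from 0 gives 0 → 2 → 6 → 1 → 3 → 5 → 7 → 4 → 0; that is the 8-cycle (0, 2, 6, 1, 3, 5, 7, 4).
Repeating from the next unused element and collecting all non-trivial cycles gives (0, 2, 6, 1, 3, 5, 7, 4).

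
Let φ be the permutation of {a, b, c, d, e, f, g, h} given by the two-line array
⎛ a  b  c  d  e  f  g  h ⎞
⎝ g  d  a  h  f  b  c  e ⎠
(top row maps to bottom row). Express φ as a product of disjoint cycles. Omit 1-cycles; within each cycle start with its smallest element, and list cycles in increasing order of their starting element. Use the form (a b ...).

Iterating φ from a gives a → g → c → a; that is the 3-cycle (a g c).
Repeating from the next unused element and collecting all non-trivial cycles gives (a g c)(b d h e f).

(a g c)(b d h e f)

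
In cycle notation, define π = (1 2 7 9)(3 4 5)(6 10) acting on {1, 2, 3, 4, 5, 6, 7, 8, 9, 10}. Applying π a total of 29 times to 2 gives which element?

2 lies in the 4-cycle (1 2 7 9).
On a 4-cycle, π^4 is the identity, so π^29 = π^1 there (29 ≡ 1 mod 4).
Advancing 1 step from 2: 2 → 7.

7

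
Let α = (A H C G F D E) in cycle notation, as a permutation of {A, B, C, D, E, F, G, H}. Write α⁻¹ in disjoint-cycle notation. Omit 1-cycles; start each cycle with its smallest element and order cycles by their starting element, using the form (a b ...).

(A E D F G C H)

Inverting a permutation written in cycle notation just reverses the order within every cycle.
After reversing and putting each cycle's least element first, α⁻¹ = (A E D F G C H).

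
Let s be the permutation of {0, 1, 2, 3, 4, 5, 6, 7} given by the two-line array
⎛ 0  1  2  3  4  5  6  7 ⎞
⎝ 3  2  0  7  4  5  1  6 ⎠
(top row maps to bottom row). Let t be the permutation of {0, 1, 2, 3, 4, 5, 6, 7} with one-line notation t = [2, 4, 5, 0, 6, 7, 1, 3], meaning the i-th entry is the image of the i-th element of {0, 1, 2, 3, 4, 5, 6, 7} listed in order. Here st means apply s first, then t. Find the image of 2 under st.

2

First apply s: s(2) = 0, then t(0) = 2. Thus (st)(2) = 2.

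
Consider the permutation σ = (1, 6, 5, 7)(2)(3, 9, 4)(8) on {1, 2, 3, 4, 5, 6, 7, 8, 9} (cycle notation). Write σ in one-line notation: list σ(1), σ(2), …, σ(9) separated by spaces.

6 2 9 3 7 5 1 8 4

Each element maps to the next entry in its cycle (wrapping to the front): 1→6, 2→2, 3→9, 4→3, 5→7, 6→5, 7→1, 8→8, 9→4.
Listing these in domain order gives 6 2 9 3 7 5 1 8 4.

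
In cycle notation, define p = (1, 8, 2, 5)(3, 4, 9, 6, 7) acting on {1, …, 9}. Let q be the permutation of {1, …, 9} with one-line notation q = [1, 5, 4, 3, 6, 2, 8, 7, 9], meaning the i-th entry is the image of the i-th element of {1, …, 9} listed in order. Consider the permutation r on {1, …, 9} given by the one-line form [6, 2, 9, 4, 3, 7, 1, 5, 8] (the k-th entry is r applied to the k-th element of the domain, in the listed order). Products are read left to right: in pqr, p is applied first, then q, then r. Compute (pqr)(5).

(pqr)(5) = r(q(p(5))). p(5) = 1, then q(1) = 1, then r(1) = 6, so the result is 6.

6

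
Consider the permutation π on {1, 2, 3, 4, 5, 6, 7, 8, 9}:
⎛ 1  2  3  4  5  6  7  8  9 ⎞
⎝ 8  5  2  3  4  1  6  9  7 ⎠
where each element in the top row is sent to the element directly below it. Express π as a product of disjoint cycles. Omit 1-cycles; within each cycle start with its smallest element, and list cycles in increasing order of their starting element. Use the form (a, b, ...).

(1, 8, 9, 7, 6)(2, 5, 4, 3)

From 1: 1 → 8 → 9 → 7 → 6 → 1, closing the cycle (1, 8, 9, 7, 6).
Repeating from the next unused element and collecting all non-trivial cycles gives (1, 8, 9, 7, 6)(2, 5, 4, 3).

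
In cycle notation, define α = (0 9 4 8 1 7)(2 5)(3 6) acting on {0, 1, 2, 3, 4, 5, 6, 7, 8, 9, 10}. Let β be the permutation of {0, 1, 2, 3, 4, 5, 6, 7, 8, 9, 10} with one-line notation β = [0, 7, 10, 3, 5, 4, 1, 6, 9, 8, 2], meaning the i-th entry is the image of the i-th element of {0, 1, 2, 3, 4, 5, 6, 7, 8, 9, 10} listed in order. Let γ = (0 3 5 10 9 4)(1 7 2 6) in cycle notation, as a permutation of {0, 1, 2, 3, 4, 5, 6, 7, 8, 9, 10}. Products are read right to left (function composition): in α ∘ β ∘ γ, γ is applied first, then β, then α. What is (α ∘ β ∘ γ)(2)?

7

Apply the permutations in order: γ(2) = 6, then β(6) = 1, then α(1) = 7. So (α ∘ β ∘ γ)(2) = 7.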